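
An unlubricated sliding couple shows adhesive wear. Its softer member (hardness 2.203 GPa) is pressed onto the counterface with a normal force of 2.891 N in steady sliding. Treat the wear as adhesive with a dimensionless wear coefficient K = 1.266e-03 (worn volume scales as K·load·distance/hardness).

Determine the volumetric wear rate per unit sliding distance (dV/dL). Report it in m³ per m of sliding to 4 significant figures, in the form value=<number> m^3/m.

The algebra carries full float precision. Intermediate values appear rounded; a single final rounding to 4 significant figures.
Hardness H = 2.203 GPa = 2.203e+09 Pa.
Collected in SI base units: W = 2.891 N, H = 2.203e+09 Pa, K = 1.266e-03.
Sliding wear rate dV/dL = K·W/H (independent of L): 1.266e-03 · 2.891 / 2.203e+09 = 1.661e-12 m³/m.

value=1.661e-12 m^3/m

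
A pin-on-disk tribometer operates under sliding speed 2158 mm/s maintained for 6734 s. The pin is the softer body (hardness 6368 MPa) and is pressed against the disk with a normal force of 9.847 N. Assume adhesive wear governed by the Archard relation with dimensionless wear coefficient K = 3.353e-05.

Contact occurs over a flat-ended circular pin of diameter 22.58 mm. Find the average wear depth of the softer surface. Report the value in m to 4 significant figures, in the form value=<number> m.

The intermediates are printed rounded; all working math carries full precision, and one final rounding to four significant figures.
Sliding speed v = 2158 mm/s = 2.158 m/s. Total distance L = v·t = 2.158 m/s × 6734 s = 1.453e+04 m.
Hardness H = 6368 MPa = 6.368e+09 Pa.
Pin diameter d = 22.58 mm = 0.02258 m. Contact area A = π·d²/4 = π·(0.02258 m)²/4 = 4.004e-04 m².
Working in SI base units: W = 9.847 N, H = 6.368e+09 Pa, K = 3.353e-05.
By Archard's law, V = K·W·L/H = 3.353e-05 · 9.847 · 1.453e+04 / 6.368e+09 = 7.535e-10 m³.
Depth h = V/A = 7.535e-10 / 4.004e-04 = 1.882e-06 m.

value=1.882e-06 m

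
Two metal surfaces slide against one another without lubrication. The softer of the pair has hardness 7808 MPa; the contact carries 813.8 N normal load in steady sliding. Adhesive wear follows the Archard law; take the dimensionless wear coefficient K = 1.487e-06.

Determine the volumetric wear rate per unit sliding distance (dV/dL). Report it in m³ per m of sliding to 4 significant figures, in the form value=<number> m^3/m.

value=1.550e-13 m^3/m

Quoted intermediates are rounded — all working math maintains full precision, and rounded once at the end, at 4 significant figures.
Convert: Hardness H = 7808 MPa = 7.808e+09 Pa.
Collected in SI base units: W = 813.8 N, H = 7.808e+09 Pa, K = 1.487e-06.
Rate of wear dV/dL = K·W/H (no L dependence): 1.487e-06 · 813.8 / 7.808e+09 = 1.550e-13 m³/m.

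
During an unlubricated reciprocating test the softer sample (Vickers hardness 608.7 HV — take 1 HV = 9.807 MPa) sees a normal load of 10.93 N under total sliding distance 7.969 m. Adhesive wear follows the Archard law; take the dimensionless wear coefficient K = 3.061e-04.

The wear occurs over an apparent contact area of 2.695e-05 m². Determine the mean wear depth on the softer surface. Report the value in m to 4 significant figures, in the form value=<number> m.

value=1.657e-07 m

The algebra carries full precision — the intermediates are displayed rounded — a single final rounding, at four significant digits.
Hardness H = 608.7 HV × 9.807 MPa/HV = 5970 MPa = 5.970e+09 Pa.
As SI base values: W = 10.93 N, H = 5.970e+09 Pa, K = 3.061e-04.
By Archard's law, V = K·W·L/H = 3.061e-04 · 10.93 · 7.969 / 5.970e+09 = 4.466e-12 m³.
Mean depth h = V/A = 4.466e-12 / 2.695e-05 = 1.657e-07 m.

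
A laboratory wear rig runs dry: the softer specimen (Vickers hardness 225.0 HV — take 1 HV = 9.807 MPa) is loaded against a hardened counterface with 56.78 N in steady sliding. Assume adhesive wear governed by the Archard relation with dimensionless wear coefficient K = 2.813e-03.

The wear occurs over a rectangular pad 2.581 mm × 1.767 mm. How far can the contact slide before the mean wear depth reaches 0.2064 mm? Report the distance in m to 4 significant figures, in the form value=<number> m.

Quoted intermediates are rounded; the computation maintains full float precision; one last rounding, at four significant figures.
Hardness H = 225.0 HV × 9.807 MPa/HV = 2207 MPa = 2.207e+09 Pa.
Pad sides 2.581 mm × 1.767 mm = 0.002581 m × 0.001767 m. Contact area A = 0.002581 m × 0.001767 m = 4.561e-06 m².
Depth limit h_lim = 0.2064 mm = 2.064e-04 m.
Expressed in SI base units: W = 56.78 N, H = 2.207e+09 Pa, K = 2.813e-03.
Permissible volume V_lim = h_lim·A = 2.064e-04 · 4.561e-06 = 9.413e-10 m³.
So the life L = V_lim·H/(K·W) = 9.413e-10 · 2.207e+09 / (2.813e-03 · 56.78) = 13.00 m.

value=13.00 m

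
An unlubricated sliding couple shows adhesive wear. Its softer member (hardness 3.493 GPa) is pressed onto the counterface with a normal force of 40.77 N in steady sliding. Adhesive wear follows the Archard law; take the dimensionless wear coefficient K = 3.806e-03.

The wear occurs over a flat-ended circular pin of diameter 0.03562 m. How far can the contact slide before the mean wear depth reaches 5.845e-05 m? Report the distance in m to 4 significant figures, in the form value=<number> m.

The computation holds exact precision — intermediates are displayed rounded, and a single final rounding: 4 significant digits.
Hardness H = 3.493 GPa = 3.493e+09 Pa.
Contact area A = π·d²/4 = π·(0.03562 m)²/4 = 9.965e-04 m².
SI base units throughout: W = 40.77 N, H = 3.493e+09 Pa, K = 3.806e-03.
Wearable volume V_lim = h_lim·A = 5.845e-05 · 9.965e-04 = 5.825e-08 m³.
Life L = V_lim·H/(K·W) = 5.825e-08 · 3.493e+09 / (3.806e-03 · 40.77) = 1311 m.

value=1311 m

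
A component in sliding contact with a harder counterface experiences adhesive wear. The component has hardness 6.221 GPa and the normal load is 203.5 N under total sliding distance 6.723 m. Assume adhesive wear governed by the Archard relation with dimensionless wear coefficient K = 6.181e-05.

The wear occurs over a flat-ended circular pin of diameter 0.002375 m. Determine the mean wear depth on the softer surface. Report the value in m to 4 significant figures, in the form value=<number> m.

value=3.068e-06 m

All working math carries full precision; intermediate values are printed rounded. Rounded just once to four significant figures.
Hardness H = 6.221 GPa = 6.221e+09 Pa.
Contact area A = π·d²/4 = π·(0.002375 m)²/4 = 4.430e-06 m².
In SI base units, W = 203.5 N, H = 6.221e+09 Pa, K = 6.181e-05.
Archard relation: V = K·W·L/H = 6.181e-05 · 203.5 · 6.723 / 6.221e+09 = 1.359e-11 m³.
Mean depth h = V/A = 1.359e-11 / 4.430e-06 = 3.068e-06 m.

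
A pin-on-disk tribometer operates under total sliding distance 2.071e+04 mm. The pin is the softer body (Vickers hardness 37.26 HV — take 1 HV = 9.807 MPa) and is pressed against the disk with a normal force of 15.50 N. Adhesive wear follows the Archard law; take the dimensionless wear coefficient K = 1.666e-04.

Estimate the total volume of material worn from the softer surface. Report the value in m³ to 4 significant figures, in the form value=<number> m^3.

Intermediate values are printed rounded, and all working math keeps exact precision; a lone final rounding to four significant digits.
Convert: Distance L = 2.071e+04 mm = 20.71 m.
Convert: Hardness H = 37.26 HV × 9.807 MPa/HV = 365.4 MPa = 3.654e+08 Pa.
In SI base units: W = 15.50 N, H = 3.654e+08 Pa, K = 1.666e-04.
Apply Archard: V = K·W·L/H = 1.666e-04 · 15.50 · 20.71 / 3.654e+08 = 1.464e-10 m³.

value=1.464e-10 m^3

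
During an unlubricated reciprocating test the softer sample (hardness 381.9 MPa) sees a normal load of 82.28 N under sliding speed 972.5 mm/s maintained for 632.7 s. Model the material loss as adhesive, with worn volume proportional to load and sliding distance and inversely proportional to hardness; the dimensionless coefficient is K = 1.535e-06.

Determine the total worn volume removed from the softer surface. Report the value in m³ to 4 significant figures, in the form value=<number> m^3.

value=2.035e-10 m^3

The algebra carries full precision — intermediates are displayed rounded — rounded just once, at 4 significant digits.
Sliding speed v = 972.5 mm/s = 0.9725 m/s. Distance covered L = v·t = 0.9725 m/s × 632.7 s = 615.3 m.
Hardness H = 381.9 MPa = 3.819e+08 Pa.
In SI base units, W = 82.28 N, H = 3.819e+08 Pa, K = 1.535e-06.
Archard relation: V = K·W·L/H = 1.535e-06 · 82.28 · 615.3 / 3.819e+08 = 2.035e-10 m³.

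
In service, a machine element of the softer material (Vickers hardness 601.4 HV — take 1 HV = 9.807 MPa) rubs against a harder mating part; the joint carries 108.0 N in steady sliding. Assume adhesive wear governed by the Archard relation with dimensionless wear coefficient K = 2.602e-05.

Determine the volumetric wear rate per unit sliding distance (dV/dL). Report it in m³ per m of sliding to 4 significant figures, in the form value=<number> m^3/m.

value=4.765e-13 m^3/m

The intermediates are printed rounded; all working math keeps exact precision — rounded just once, at four significant digits.
Convert: Hardness H = 601.4 HV × 9.807 MPa/HV = 5898 MPa = 5.898e+09 Pa.
Expressed in SI base units: W = 108.0 N, H = 5.898e+09 Pa, K = 2.602e-05.
The wear rate dV/dL = K·W/H: 2.602e-05 · 108.0 / 5.898e+09 = 4.765e-13 m³/m.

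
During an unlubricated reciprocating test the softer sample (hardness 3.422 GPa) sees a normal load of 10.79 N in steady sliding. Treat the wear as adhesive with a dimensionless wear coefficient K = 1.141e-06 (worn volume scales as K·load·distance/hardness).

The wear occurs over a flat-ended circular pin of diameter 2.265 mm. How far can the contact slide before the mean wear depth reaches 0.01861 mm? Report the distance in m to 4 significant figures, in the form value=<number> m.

value=2.084e+04 m

The algebra keeps exact precision; the intermediates are printed rounded; one final rounding, at four significant digits.
Convert: Hardness H = 3.422 GPa = 3.422e+09 Pa.
Convert: Pin diameter d = 2.265 mm = 0.002265 m. Contact area A = π·d²/4 = π·(0.002265 m)²/4 = 4.029e-06 m².
Convert: Depth limit h_lim = 0.01861 mm = 1.861e-05 m.
In SI base units, W = 10.79 N, H = 3.422e+09 Pa, K = 1.141e-06.
Allowed volume V_lim = h_lim·A = 1.861e-05 · 4.029e-06 = 7.498e-11 m³.
Sliding life L = V_lim·H/(K·W) = 7.498e-11 · 3.422e+09 / (1.141e-06 · 10.79) = 2.084e+04 m.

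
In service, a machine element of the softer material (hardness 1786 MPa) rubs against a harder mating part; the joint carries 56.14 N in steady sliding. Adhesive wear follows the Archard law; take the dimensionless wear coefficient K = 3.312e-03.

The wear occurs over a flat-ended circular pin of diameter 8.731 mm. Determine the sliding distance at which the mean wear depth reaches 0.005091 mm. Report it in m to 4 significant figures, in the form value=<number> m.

value=2.928 m

Quoted intermediates are rounded. Each operation holds full precision; one last rounding: 4 significant figures.
Convert: Hardness H = 1786 MPa = 1.786e+09 Pa.
Convert: Pin diameter d = 8.731 mm = 0.008731 m. Contact area A = π·d²/4 = π·(0.008731 m)²/4 = 5.987e-05 m².
Convert: Depth limit h_lim = 0.005091 mm = 5.091e-06 m.
As SI base values: W = 56.14 N, H = 1.786e+09 Pa, K = 3.312e-03.
Wearable volume V_lim = h_lim·A = 5.091e-06 · 5.987e-05 = 3.048e-10 m³.
Sliding life L = V_lim·H/(K·W) = 3.048e-10 · 1.786e+09 / (3.312e-03 · 56.14) = 2.928 m.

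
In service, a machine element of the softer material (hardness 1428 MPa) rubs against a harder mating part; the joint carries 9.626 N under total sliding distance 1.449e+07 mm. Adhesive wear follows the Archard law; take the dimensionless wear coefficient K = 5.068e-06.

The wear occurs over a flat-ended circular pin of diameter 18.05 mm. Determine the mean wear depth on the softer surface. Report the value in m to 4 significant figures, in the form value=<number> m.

value=1.935e-06 m

Intermediate values are printed rounded. All working math keeps full float precision — rounded once at the end: 4 significant digits.
Convert: The distance L = 1.449e+07 mm = 1.449e+04 m.
Convert: Hardness H = 1428 MPa = 1.428e+09 Pa.
Convert: Pin diameter d = 18.05 mm = 0.01805 m. Contact area A = π·d²/4 = π·(0.01805 m)²/4 = 2.559e-04 m².
Restated in SI base units: W = 9.626 N, H = 1.428e+09 Pa, K = 5.068e-06.
Archard volume V = K·W·L/H = 5.068e-06 · 9.626 · 1.449e+04 / 1.428e+09 = 4.950e-10 m³.
Average depth h = V/A = 4.950e-10 / 2.559e-04 = 1.935e-06 m.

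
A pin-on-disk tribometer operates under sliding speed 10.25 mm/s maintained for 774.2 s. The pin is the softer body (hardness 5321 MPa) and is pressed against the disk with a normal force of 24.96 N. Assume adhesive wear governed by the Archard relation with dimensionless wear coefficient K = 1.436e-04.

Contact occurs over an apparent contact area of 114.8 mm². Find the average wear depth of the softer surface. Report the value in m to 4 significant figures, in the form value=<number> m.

All arithmetic holds full float precision; intermediates appear rounded, and one last rounding: four significant digits.
Convert: Sliding speed v = 10.25 mm/s = 0.01025 m/s. Path length L = v·t = 0.01025 m/s × 774.2 s = 7.936 m.
Convert: Hardness H = 5321 MPa = 5.321e+09 Pa.
Convert: Contact area A = 114.8 mm² = 1.148e-04 m².
Collected in SI base units: W = 24.96 N, H = 5.321e+09 Pa, K = 1.436e-04.
Apply Archard: V = K·W·L/H = 1.436e-04 · 24.96 · 7.936 / 5.321e+09 = 5.345e-12 m³.
Average depth h = V/A = 5.345e-12 / 1.148e-04 = 4.656e-08 m.

value=4.656e-08 m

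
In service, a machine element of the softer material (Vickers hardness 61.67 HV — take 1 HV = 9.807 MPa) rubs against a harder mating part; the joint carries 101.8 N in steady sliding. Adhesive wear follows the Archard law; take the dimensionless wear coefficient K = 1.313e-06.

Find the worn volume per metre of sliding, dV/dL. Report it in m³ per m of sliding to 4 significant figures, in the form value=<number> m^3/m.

All working math holds full float precision; intermediate values are printed rounded — one last rounding to four significant figures.
Hardness H = 61.67 HV × 9.807 MPa/HV = 604.8 MPa = 6.048e+08 Pa.
Expressed in SI base units: W = 101.8 N, H = 6.048e+08 Pa, K = 1.313e-06.
Volumetric rate dV/dL = K·W/H, so: 1.313e-06 · 101.8 / 6.048e+08 = 2.210e-13 m³/m.

value=2.210e-13 m^3/m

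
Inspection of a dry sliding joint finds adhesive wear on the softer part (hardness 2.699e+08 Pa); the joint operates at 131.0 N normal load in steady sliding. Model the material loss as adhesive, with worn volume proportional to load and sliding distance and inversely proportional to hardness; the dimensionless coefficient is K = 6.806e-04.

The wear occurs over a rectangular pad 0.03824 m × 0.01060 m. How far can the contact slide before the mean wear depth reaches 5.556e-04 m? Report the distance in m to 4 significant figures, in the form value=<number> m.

Intermediate values are shown rounded, and all arithmetic runs at exact precision — a single final rounding to four significant digits.
Convert: Contact area A = 0.03824 m × 0.01060 m = 4.053e-04 m².
Expressed in SI base units: W = 131.0 N, H = 2.699e+08 Pa, K = 6.806e-04.
Allowed volume V_lim = h_lim·A = 5.556e-04 · 4.053e-04 = 2.252e-07 m³.
Inverting, life L = V_lim·H/(K·W) = 2.252e-07 · 2.699e+08 / (6.806e-04 · 131.0) = 681.8 m.

value=681.8 m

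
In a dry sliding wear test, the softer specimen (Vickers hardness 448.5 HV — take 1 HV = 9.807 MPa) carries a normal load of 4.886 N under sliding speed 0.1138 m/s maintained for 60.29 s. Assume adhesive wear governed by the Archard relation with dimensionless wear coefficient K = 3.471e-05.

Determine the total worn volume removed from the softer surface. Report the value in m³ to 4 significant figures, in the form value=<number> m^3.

value=2.645e-13 m^3

The intermediates are displayed rounded; all arithmetic holds full float precision; rounded once at the end to four significant digits.
The distance L = v·t = 0.1138 m/s × 60.29 s = 6.861 m.
Hardness H = 448.5 HV × 9.807 MPa/HV = 4398 MPa = 4.398e+09 Pa.
Expressed in SI base units: W = 4.886 N, H = 4.398e+09 Pa, K = 3.471e-05.
Worn volume V = K·W·L/H = 3.471e-05 · 4.886 · 6.861 / 4.398e+09 = 2.645e-13 m³.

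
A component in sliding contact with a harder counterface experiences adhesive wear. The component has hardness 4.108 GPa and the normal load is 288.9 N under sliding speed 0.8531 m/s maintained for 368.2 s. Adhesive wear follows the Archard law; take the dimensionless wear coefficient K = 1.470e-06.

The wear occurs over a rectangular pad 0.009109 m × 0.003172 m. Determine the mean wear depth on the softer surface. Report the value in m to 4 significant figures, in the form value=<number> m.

The intermediates are displayed rounded. All arithmetic keeps exact precision. Rounded once at the end, at 4 significant digits.
Total distance L = v·t = 0.8531 m/s × 368.2 s = 314.1 m.
Hardness H = 4.108 GPa = 4.108e+09 Pa.
Contact area A = 0.009109 m × 0.003172 m = 2.889e-05 m².
Working in SI base units: W = 288.9 N, H = 4.108e+09 Pa, K = 1.470e-06.
Volume removed: V = K·W·L/H = 1.470e-06 · 288.9 · 314.1 / 4.108e+09 = 3.247e-11 m³.
Average depth h = V/A = 3.247e-11 / 2.889e-05 = 1.124e-06 m.

value=1.124e-06 m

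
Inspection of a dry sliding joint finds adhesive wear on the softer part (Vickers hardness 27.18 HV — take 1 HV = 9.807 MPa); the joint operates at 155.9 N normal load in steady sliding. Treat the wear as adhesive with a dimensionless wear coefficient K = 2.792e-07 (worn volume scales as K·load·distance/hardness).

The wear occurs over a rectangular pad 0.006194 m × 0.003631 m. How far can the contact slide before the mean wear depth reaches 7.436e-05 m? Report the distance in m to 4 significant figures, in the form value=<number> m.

The algebra carries full float precision, and intermediates are shown rounded. Rounded just once, at four significant digits.
Hardness H = 27.18 HV × 9.807 MPa/HV = 266.6 MPa = 2.666e+08 Pa.
Contact area A = 0.006194 m × 0.003631 m = 2.249e-05 m².
Expressed in SI base units: W = 155.9 N, H = 2.666e+08 Pa, K = 2.792e-07.
Allowed volume V_lim = h_lim·A = 7.436e-05 · 2.249e-05 = 1.672e-09 m³.
Inverting, life L = V_lim·H/(K·W) = 1.672e-09 · 2.666e+08 / (2.792e-07 · 155.9) = 1.024e+04 m.

value=1.024e+04 m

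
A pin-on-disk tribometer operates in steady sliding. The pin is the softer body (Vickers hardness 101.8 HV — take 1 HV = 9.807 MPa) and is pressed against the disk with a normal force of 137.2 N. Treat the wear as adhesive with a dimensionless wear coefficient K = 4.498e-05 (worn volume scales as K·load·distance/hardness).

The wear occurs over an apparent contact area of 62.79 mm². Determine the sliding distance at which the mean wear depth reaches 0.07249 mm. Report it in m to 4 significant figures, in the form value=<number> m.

Every step holds full float precision — intermediates are displayed rounded — one final rounding, at four significant figures.
Convert: Hardness H = 101.8 HV × 9.807 MPa/HV = 998.4 MPa = 9.984e+08 Pa.
Convert: Contact area A = 62.79 mm² = 6.279e-05 m².
Convert: Depth limit h_lim = 0.07249 mm = 7.249e-05 m.
Restated in SI base units: W = 137.2 N, H = 9.984e+08 Pa, K = 4.498e-05.
Limit volume V_lim = h_lim·A = 7.249e-05 · 6.279e-05 = 4.552e-09 m³.
Thus life L = V_lim·H/(K·W) = 4.552e-09 · 9.984e+08 / (4.498e-05 · 137.2) = 736.3 m.

value=736.3 m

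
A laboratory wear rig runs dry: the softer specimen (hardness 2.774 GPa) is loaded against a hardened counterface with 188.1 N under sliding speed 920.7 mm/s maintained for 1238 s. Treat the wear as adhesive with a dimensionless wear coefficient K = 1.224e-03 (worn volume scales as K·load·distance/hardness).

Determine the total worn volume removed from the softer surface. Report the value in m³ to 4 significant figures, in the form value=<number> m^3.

value=9.460e-08 m^3

All working math runs at exact precision — printed values are rounded; rounded just once: four significant figures.
Convert: Sliding speed v = 920.7 mm/s = 0.9207 m/s. Total distance L = v·t = 0.9207 m/s × 1238 s = 1140 m.
Convert: Hardness H = 2.774 GPa = 2.774e+09 Pa.
SI base units throughout: W = 188.1 N, H = 2.774e+09 Pa, K = 1.224e-03.
By Archard's law, V = K·W·L/H = 1.224e-03 · 188.1 · 1140 / 2.774e+09 = 9.460e-08 m³.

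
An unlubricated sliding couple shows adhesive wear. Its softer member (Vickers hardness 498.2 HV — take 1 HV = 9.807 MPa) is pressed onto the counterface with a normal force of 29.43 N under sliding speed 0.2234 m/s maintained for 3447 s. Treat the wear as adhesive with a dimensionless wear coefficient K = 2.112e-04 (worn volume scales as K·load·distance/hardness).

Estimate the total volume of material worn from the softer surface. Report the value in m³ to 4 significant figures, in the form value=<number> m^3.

value=9.796e-10 m^3

The computation keeps full float precision — intermediate values appear rounded; a single final rounding to four significant digits.
Total distance L = v·t = 0.2234 m/s × 3447 s = 770.1 m.
Hardness H = 498.2 HV × 9.807 MPa/HV = 4886 MPa = 4.886e+09 Pa.
Working in SI base units: W = 29.43 N, H = 4.886e+09 Pa, K = 2.112e-04.
Archard volume V = K·W·L/H = 2.112e-04 · 29.43 · 770.1 / 4.886e+09 = 9.796e-10 m³.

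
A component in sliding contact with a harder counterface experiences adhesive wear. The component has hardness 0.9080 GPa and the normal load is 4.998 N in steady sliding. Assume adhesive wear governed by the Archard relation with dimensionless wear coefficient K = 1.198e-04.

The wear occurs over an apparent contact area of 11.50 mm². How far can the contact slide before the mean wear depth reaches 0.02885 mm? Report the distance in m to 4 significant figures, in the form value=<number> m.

value=503.1 m

Intermediate values are displayed rounded; every step runs at full float precision — rounded once at the end to 4 significant figures.
Hardness H = 0.9080 GPa = 9.080e+08 Pa.
Contact area A = 11.50 mm² = 1.150e-05 m².
Depth limit h_lim = 0.02885 mm = 2.885e-05 m.
In SI base units: W = 4.998 N, H = 9.080e+08 Pa, K = 1.198e-04.
Volume at the limit: V_lim = h_lim·A = 2.885e-05 · 1.150e-05 = 3.318e-10 m³.
Sliding life L = V_lim·H/(K·W) = 3.318e-10 · 9.080e+08 / (1.198e-04 · 4.998) = 503.1 m.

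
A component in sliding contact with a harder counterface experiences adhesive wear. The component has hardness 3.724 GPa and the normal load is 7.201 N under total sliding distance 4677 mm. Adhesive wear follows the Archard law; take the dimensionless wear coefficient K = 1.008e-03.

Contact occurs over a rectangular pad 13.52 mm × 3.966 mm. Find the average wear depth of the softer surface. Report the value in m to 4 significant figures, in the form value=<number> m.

The algebra maintains exact precision, and intermediate values are printed rounded; rounded just once, at four significant digits.
Convert: Sliding distance L = 4677 mm = 4.677 m.
Convert: Hardness H = 3.724 GPa = 3.724e+09 Pa.
Convert: Pad sides 13.52 mm × 3.966 mm = 0.01352 m × 0.003966 m. Contact area A = 0.01352 m × 0.003966 m = 5.362e-05 m².
In SI base units: W = 7.201 N, H = 3.724e+09 Pa, K = 1.008e-03.
By Archard's law, V = K·W·L/H = 1.008e-03 · 7.201 · 4.677 / 3.724e+09 = 9.116e-12 m³.
Depth h = V/A = 9.116e-12 / 5.362e-05 = 1.700e-07 m.

value=1.700e-07 m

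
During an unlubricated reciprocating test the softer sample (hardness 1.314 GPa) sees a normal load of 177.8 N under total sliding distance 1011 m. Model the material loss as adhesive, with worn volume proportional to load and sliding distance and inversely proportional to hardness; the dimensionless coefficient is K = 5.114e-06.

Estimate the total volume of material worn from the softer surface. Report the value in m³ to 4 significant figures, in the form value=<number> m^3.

The algebra runs at full precision; intermediate values appear rounded — one final rounding to 4 significant figures.
Hardness H = 1.314 GPa = 1.314e+09 Pa.
In SI base units: W = 177.8 N, H = 1.314e+09 Pa, K = 5.114e-06.
Apply Archard: V = K·W·L/H = 5.114e-06 · 177.8 · 1011 / 1.314e+09 = 6.996e-10 m³.

value=6.996e-10 m^3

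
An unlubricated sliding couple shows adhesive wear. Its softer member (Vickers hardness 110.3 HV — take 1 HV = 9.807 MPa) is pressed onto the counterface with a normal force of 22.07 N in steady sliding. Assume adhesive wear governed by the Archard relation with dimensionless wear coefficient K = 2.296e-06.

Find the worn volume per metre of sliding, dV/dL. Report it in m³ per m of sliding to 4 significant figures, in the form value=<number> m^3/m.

Printed values are rounded — all working math keeps full float precision, and one final rounding to four significant figures.
Convert: Hardness H = 110.3 HV × 9.807 MPa/HV = 1082 MPa = 1.082e+09 Pa.
Collected in SI base units: W = 22.07 N, H = 1.082e+09 Pa, K = 2.296e-06.
Rate of wear dV/dL = K·W/H: 2.296e-06 · 22.07 / 1.082e+09 = 4.684e-14 m³/m.

value=4.684e-14 m^3/m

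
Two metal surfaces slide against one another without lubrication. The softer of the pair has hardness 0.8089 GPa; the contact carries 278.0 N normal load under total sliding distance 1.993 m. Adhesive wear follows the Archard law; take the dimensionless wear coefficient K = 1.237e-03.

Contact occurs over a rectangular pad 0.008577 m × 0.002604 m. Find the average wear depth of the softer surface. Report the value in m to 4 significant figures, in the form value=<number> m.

All working math maintains exact precision, and the intermediates are shown rounded — a lone final rounding to four significant figures.
Hardness H = 0.8089 GPa = 8.089e+08 Pa.
Contact area A = 0.008577 m × 0.002604 m = 2.233e-05 m².
SI base units throughout: W = 278.0 N, H = 8.089e+08 Pa, K = 1.237e-03.
The Archard volume V = K·W·L/H = 1.237e-03 · 278.0 · 1.993 / 8.089e+08 = 8.473e-10 m³.
Depth h = V/A = 8.473e-10 / 2.233e-05 = 3.794e-05 m.

value=3.794e-05 m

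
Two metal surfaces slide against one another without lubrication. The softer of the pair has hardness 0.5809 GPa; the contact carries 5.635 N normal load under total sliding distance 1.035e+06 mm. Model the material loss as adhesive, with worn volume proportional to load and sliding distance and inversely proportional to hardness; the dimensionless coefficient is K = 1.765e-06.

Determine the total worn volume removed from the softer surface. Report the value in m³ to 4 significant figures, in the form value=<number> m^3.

The computation carries exact precision — the intermediates appear rounded. Rounded once at the end, at four significant figures.
Convert: Distance L = 1.035e+06 mm = 1035 m.
Convert: Hardness H = 0.5809 GPa = 5.809e+08 Pa.
Restated in SI base units: W = 5.635 N, H = 5.809e+08 Pa, K = 1.765e-06.
The Archard volume V = K·W·L/H = 1.765e-06 · 5.635 · 1035 / 5.809e+08 = 1.772e-11 m³.

value=1.772e-11 m^3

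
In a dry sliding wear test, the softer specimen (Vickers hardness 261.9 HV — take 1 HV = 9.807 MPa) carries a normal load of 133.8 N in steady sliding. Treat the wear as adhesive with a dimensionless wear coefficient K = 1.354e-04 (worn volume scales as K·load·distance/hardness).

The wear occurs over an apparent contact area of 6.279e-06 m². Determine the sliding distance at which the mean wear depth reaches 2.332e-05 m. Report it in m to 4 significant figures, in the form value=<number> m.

value=20.76 m

Each operation runs at full float precision. Displayed values are rounded; rounded once at the end, at 4 significant digits.
Convert: Hardness H = 261.9 HV × 9.807 MPa/HV = 2568 MPa = 2.568e+09 Pa.
In SI base units, W = 133.8 N, H = 2.568e+09 Pa, K = 1.354e-04.
Volume at the limit: V_lim = h_lim·A = 2.332e-05 · 6.279e-06 = 1.464e-10 m³.
Sliding life L = V_lim·H/(K·W) = 1.464e-10 · 2.568e+09 / (1.354e-04 · 133.8) = 20.76 m.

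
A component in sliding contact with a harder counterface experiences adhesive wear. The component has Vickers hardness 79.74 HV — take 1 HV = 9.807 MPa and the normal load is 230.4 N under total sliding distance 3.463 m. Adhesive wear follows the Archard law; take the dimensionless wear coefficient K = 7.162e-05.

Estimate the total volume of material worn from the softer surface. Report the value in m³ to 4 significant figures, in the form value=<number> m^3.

value=7.307e-11 m^3

Intermediates appear rounded; all arithmetic maintains full precision; one last rounding: 4 significant digits.
Hardness H = 79.74 HV × 9.807 MPa/HV = 782.0 MPa = 7.820e+08 Pa.
SI base units throughout: W = 230.4 N, H = 7.820e+08 Pa, K = 7.162e-05.
Apply Archard: V = K·W·L/H = 7.162e-05 · 230.4 · 3.463 / 7.820e+08 = 7.307e-11 m³.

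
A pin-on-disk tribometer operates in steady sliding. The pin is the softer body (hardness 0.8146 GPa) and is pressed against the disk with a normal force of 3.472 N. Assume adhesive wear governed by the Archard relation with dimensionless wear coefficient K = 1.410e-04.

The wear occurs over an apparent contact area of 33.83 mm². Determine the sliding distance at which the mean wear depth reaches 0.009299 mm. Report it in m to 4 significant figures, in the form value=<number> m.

Each operation runs at full float precision; displayed values are rounded — rounded once at the end to four significant figures.
Hardness H = 0.8146 GPa = 8.146e+08 Pa.
Contact area A = 33.83 mm² = 3.383e-05 m².
Depth limit h_lim = 0.009299 mm = 9.299e-06 m.
In SI base units: W = 3.472 N, H = 8.146e+08 Pa, K = 1.410e-04.
Permissible volume V_lim = h_lim·A = 9.299e-06 · 3.383e-05 = 3.146e-10 m³.
Inverting, life L = V_lim·H/(K·W) = 3.146e-10 · 8.146e+08 / (1.410e-04 · 3.472) = 523.5 m.

value=523.5 m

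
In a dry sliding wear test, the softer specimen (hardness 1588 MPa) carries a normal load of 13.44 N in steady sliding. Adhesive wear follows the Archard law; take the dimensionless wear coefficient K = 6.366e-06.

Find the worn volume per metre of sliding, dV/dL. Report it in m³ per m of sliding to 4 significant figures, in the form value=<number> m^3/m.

Displayed values are rounded — each operation maintains exact precision; a single final rounding: 4 significant figures.
Convert: Hardness H = 1588 MPa = 1.588e+09 Pa.
In SI base units, W = 13.44 N, H = 1.588e+09 Pa, K = 6.366e-06.
Wear rate dV/dL = K·W/H, so: 6.366e-06 · 13.44 / 1.588e+09 = 5.388e-14 m³/m.

value=5.388e-14 m^3/m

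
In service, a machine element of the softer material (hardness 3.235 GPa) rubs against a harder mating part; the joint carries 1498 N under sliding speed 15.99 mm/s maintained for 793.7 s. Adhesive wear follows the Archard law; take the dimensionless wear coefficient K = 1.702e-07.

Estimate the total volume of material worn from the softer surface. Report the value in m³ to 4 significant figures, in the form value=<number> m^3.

value=1.000e-12 m^3

All arithmetic carries exact precision — the intermediates are shown rounded, and rounded just once to 4 significant figures.
Sliding speed v = 15.99 mm/s = 0.01599 m/s. Path length L = v·t = 0.01599 m/s × 793.7 s = 12.69 m.
Hardness H = 3.235 GPa = 3.235e+09 Pa.
In SI base units: W = 1498 N, H = 3.235e+09 Pa, K = 1.702e-07.
Archard volume V = K·W·L/H = 1.702e-07 · 1498 · 12.69 / 3.235e+09 = 1.000e-12 m³.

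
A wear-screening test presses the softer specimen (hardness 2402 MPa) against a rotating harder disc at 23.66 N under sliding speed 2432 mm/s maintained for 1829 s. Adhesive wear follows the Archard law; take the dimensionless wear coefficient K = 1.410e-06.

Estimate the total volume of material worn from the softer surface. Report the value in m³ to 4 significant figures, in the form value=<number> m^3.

Intermediate values are displayed rounded, and the algebra keeps full precision — a lone final rounding to 4 significant figures.
Sliding speed v = 2432 mm/s = 2.432 m/s. Distance covered L = v·t = 2.432 m/s × 1829 s = 4448 m.
Hardness H = 2402 MPa = 2.402e+09 Pa.
Restated in SI base units: W = 23.66 N, H = 2.402e+09 Pa, K = 1.410e-06.
By Archard's law, V = K·W·L/H = 1.410e-06 · 23.66 · 4448 / 2.402e+09 = 6.178e-11 m³.

value=6.178e-11 m^3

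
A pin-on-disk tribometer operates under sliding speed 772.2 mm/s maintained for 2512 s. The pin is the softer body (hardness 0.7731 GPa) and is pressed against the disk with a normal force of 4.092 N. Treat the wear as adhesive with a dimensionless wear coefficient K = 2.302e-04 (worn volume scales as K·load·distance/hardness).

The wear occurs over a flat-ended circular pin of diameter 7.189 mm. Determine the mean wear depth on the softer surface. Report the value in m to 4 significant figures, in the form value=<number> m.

value=5.823e-05 m

Displayed values are rounded. Each operation holds full precision. Rounded once at the end to four significant figures.
Sliding speed v = 772.2 mm/s = 0.7722 m/s. Distance covered L = v·t = 0.7722 m/s × 2512 s = 1940 m.
Hardness H = 0.7731 GPa = 7.731e+08 Pa.
Pin diameter d = 7.189 mm = 0.007189 m. Contact area A = π·d²/4 = π·(0.007189 m)²/4 = 4.059e-05 m².
SI base units throughout: W = 4.092 N, H = 7.731e+08 Pa, K = 2.302e-04.
By Archard's law, V = K·W·L/H = 2.302e-04 · 4.092 · 1940 / 7.731e+08 = 2.363e-09 m³.
Wear depth h = V/A = 2.363e-09 / 4.059e-05 = 5.823e-05 m.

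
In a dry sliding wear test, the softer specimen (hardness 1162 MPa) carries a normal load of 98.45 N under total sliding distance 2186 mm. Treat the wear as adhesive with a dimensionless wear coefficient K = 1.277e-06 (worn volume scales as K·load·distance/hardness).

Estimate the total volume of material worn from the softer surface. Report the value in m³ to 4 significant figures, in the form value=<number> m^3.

value=2.365e-13 m^3

Intermediates are shown rounded. Each operation holds full precision — rounded once at the end, at 4 significant digits.
Total distance L = 2186 mm = 2.186 m.
Hardness H = 1162 MPa = 1.162e+09 Pa.
Restated in SI base units: W = 98.45 N, H = 1.162e+09 Pa, K = 1.277e-06.
By Archard's law, V = K·W·L/H = 1.277e-06 · 98.45 · 2.186 / 1.162e+09 = 2.365e-13 m³.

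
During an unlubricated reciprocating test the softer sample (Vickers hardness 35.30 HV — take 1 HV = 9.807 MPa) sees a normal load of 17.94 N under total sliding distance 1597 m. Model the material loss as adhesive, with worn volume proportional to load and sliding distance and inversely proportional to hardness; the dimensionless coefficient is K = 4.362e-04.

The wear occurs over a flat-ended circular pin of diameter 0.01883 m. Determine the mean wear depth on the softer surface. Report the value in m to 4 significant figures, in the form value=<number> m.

value=1.296e-04 m

Every step keeps full float precision; the intermediates appear rounded. Rounded just once to four significant figures.
Convert: Hardness H = 35.30 HV × 9.807 MPa/HV = 346.2 MPa = 3.462e+08 Pa.
Convert: Contact area A = π·d²/4 = π·(0.01883 m)²/4 = 2.785e-04 m².
As SI base values: W = 17.94 N, H = 3.462e+08 Pa, K = 4.362e-04.
By Archard's law, V = K·W·L/H = 4.362e-04 · 17.94 · 1597 / 3.462e+08 = 3.610e-08 m³.
Depth h = V/A = 3.610e-08 / 2.785e-04 = 1.296e-04 m.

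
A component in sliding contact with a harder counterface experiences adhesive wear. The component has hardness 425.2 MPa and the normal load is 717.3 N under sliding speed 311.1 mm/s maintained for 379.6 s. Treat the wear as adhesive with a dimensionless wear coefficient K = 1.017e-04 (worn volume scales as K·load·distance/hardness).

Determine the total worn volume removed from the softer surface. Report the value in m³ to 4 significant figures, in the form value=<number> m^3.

The intermediates are displayed rounded, and each operation carries full float precision — one last rounding to 4 significant figures.
Convert: Sliding speed v = 311.1 mm/s = 0.3111 m/s. Distance L = v·t = 0.3111 m/s × 379.6 s = 118.1 m.
Convert: Hardness H = 425.2 MPa = 4.252e+08 Pa.
In SI base units, W = 717.3 N, H = 4.252e+08 Pa, K = 1.017e-04.
Apply Archard: V = K·W·L/H = 1.017e-04 · 717.3 · 118.1 / 4.252e+08 = 2.026e-08 m³.

value=2.026e-08 m^3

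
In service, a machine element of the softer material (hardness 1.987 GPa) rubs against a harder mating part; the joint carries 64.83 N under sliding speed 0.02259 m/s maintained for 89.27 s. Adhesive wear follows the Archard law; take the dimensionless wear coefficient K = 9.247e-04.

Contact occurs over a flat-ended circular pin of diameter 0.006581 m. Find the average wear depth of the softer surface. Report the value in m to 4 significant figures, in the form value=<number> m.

value=1.789e-06 m

Every step holds exact precision, and quoted intermediates are rounded. Rounded once at the end to four significant digits.
Total distance L = v·t = 0.02259 m/s × 89.27 s = 2.017 m.
Hardness H = 1.987 GPa = 1.987e+09 Pa.
Contact area A = π·d²/4 = π·(0.006581 m)²/4 = 3.402e-05 m².
In SI base units: W = 64.83 N, H = 1.987e+09 Pa, K = 9.247e-04.
By Archard's law, V = K·W·L/H = 9.247e-04 · 64.83 · 2.017 / 1.987e+09 = 6.084e-11 m³.
Depth of wear h = V/A = 6.084e-11 / 3.402e-05 = 1.789e-06 m.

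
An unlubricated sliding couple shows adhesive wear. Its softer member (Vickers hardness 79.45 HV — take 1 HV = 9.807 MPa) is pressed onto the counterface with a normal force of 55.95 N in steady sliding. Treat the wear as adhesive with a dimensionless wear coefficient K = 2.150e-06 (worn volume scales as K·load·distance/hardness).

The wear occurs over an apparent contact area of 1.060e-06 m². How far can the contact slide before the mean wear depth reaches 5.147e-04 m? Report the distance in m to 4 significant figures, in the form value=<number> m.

Intermediate values appear rounded. All arithmetic runs at exact precision. Rounded just once, at four significant digits.
Convert: Hardness H = 79.45 HV × 9.807 MPa/HV = 779.2 MPa = 7.792e+08 Pa.
Restated in SI base units: W = 55.95 N, H = 7.792e+08 Pa, K = 2.150e-06.
Wearable volume V_lim = h_lim·A = 5.147e-04 · 1.060e-06 = 5.456e-10 m³.
Sliding life L = V_lim·H/(K·W) = 5.456e-10 · 7.792e+08 / (2.150e-06 · 55.95) = 3534 m.

value=3534 m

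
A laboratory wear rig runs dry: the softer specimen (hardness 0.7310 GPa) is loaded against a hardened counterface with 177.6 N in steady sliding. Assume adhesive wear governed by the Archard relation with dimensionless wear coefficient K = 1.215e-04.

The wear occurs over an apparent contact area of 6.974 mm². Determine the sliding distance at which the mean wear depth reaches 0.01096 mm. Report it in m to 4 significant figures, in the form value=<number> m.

Intermediates are displayed rounded, and all arithmetic runs at full precision, and a lone final rounding, at 4 significant digits.
Hardness H = 0.7310 GPa = 7.310e+08 Pa.
Contact area A = 6.974 mm² = 6.974e-06 m².
Depth limit h_lim = 0.01096 mm = 1.096e-05 m.
Restated in SI base units: W = 177.6 N, H = 7.310e+08 Pa, K = 1.215e-04.
Limit volume V_lim = h_lim·A = 1.096e-05 · 6.974e-06 = 7.644e-11 m³.
So the life L = V_lim·H/(K·W) = 7.644e-11 · 7.310e+08 / (1.215e-04 · 177.6) = 2.589 m.

value=2.589 m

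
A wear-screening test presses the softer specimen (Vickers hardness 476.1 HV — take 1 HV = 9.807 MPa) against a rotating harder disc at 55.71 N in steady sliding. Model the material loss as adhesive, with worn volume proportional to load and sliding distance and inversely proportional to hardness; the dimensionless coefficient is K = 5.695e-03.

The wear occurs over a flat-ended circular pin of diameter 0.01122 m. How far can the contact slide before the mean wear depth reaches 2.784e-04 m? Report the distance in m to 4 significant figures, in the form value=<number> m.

All arithmetic runs at exact precision; the intermediates are displayed rounded — rounded just once to 4 significant digits.
Convert: Hardness H = 476.1 HV × 9.807 MPa/HV = 4669 MPa = 4.669e+09 Pa.
Convert: Contact area A = π·d²/4 = π·(0.01122 m)²/4 = 9.887e-05 m².
In SI base units, W = 55.71 N, H = 4.669e+09 Pa, K = 5.695e-03.
Permissible volume V_lim = h_lim·A = 2.784e-04 · 9.887e-05 = 2.753e-08 m³.
Life L = V_lim·H/(K·W) = 2.753e-08 · 4.669e+09 / (5.695e-03 · 55.71) = 405.1 m.

value=405.1 m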